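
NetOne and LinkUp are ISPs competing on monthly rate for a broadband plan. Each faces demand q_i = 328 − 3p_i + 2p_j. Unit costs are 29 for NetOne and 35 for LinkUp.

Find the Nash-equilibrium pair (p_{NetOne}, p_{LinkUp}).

NetOne's profit: π = (p_{NetOne} − 29)(328 − 3p_{NetOne} + 2p_{LinkUp}).
∂π/∂p_{NetOne} = 415 − 6p_{NetOne} + 2p_{LinkUp} = 0 ⇒ p_{NetOne} = 415/6 + (1/3)p_{LinkUp}.
Similarly p_{LinkUp} = 433/6 + (1/3)p_{NetOne}.
Plugging p_{LinkUp} into NetOne's best response: p_{NetOne} = 415/6 + (1/3)(433/6 + (1/3)p_{NetOne}) ⇒ (8/9)p_{NetOne} = 839/9, so p_{NetOne} = 104.875.
Then p_{LinkUp} = 433/6 + (1/3)·104.875 = 107.125.

104.875, 107.125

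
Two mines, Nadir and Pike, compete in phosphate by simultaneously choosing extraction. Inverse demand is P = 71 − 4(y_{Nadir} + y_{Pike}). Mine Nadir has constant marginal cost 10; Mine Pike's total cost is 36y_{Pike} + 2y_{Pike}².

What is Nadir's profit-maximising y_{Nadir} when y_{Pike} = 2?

6.625

Mine Nadir's profit: π = y_{Nadir}(71 − 4(y_{Nadir} + y_{Pike})) − 10y_{Nadir}.
∂π/∂y_{Nadir} = 61 − 8y_{Nadir} − 4y_{Pike} = 0, so y_{Nadir} = 7.625 − 0.5y_{Pike}.
At y_{Pike} = 2: y_{Nadir} = 7.625 − 0.5·2 = 6.625.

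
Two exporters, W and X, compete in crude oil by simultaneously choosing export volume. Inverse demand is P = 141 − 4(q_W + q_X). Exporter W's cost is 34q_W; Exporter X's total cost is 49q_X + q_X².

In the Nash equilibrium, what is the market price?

77.875

Exporter W's profit: π = q_W(141 − 4(q_W + q_X)) − 34q_W.
∂π/∂q_W = 107 − 8q_W − 4q_X = 0, so q_W = 13.375 − 0.5q_X.
For X: ∂π/∂q_X = 92 − 10q_X − 4q_W = 0 ⇒ q_X = 9.2 − 0.4q_W.
Plugging q_X into W's best response: q_W = 13.375 − 0.5(9.2 − 0.4q_W) ⇒ 0.8q_W = 8.775, so q_W = 351/32.
Then q_X = 9.2 − 0.4·(351/32) = 4.8125.
Equilibrium price: P = 141 − 4·(505/32) = 77.875.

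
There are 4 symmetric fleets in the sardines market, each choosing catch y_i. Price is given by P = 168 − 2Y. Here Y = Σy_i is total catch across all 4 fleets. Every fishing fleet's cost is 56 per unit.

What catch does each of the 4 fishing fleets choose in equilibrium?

A representative fishing fleet's profit is π_i = y_i(168 − 2Y) − 56y_i, with Y = y_i + Σ_{j≠i} y_j.
First-order condition: 112 − 4y_i − 2Σ_{j≠i} y_j = 0.
In a symmetric equilibrium every fishing fleet chooses the same y, so Σ_{j≠i} y_j = 3y. The condition becomes 112 − 10y = 0, giving y = 112/10 = 11.2.

11.2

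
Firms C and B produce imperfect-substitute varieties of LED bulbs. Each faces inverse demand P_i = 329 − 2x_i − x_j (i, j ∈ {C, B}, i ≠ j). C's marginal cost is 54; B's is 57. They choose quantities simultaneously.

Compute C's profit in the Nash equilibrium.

6094.08

Firm C's profit: π = x_C(329 − 2x_C − x_B) − 54x_C.
∂π/∂x_C = 275 − 4x_C − x_B = 0 ⇒ x_C = 68.75 − 0.25x_B.
Similarly x_B = 68 − 0.25x_C.
Substituting the second reaction function into the first: x_C = 68.75 − 0.25(68 − 0.25x_C), which gives 0.9375x_C = 51.75 ⇒ x_C = 55.2.
Then x_B = 68 − 0.25·55.2 = 54.2.
P_C = 329 − 2·55.2 − 54.2 = 164.4.
Profit = (164.4 − 54)·55.2 = 6094.08.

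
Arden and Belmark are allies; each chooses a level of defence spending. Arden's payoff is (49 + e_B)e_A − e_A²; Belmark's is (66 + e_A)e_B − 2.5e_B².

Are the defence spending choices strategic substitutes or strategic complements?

Expanding Arden's payoff: 49e_A + e_Be_A − e_A².
∂π/∂e_A = 49 + e_B − 2e_A = 0, so e_A = 24.5 + 0.5e_B.
The best-response slope de_A/de_B = 0.5 > 0: the reaction function is upward-sloping, so the choices are strategic complements.

strategic complements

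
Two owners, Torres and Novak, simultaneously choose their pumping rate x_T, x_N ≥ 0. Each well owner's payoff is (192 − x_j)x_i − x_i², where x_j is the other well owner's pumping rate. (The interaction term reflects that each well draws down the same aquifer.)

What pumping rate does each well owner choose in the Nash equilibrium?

Torres's payoff is (192 − x_N)x_T − x_T².
∂π/∂x_T = 192 − x_N − 2x_T = 0, so x_T = 96 − 0.5x_N.
By symmetry x_N = x_T; substituting into the reaction function, 1.5x_T = 96 and x_T = 64.

64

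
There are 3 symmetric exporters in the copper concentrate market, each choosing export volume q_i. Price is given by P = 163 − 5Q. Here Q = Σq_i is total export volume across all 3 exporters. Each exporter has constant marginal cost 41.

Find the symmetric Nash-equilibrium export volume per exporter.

6.1

A representative exporter's profit is π_i = q_i(163 − 5Q) − 41q_i, with Q = q_i + Σ_{j≠i} q_j.
First-order condition: 122 − 10q_i − 5Σ_{j≠i} q_j = 0.
Imposing symmetry (q_j = q for all j) turns Σ_{j≠i} q_j into 2q, so 122 = 20q and q = 6.1.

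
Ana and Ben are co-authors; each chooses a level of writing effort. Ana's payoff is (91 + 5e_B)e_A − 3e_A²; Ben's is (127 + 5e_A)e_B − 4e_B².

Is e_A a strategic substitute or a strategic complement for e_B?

Expanding Ana's payoff: 91e_A + 5e_Be_A − 3e_A².
∂π/∂e_A = 91 + 5e_B − 6e_A = 0, so e_A = 91/6 + (5/6)e_B.
The best-response slope de_A/de_B = 5/6 > 0: the reaction function is upward-sloping, so the choices are strategic complements.

strategic complements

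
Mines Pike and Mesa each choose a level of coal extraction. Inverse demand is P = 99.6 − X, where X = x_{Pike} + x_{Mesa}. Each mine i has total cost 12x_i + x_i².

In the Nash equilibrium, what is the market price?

64.56

Mine Pike's profit: π = x_{Pike}(99.6 − (x_{Pike} + x_{Mesa})) − 12x_{Pike} − x_{Pike}².
∂π/∂x_{Pike} = 87.6 − 4x_{Pike} − x_{Mesa} = 0, so x_{Pike} = 21.9 − 0.25x_{Mesa}.
By symmetry x_{Mesa} = x_{Pike}; substituting into the reaction function, 1.25x_{Pike} = 21.9 and x_{Pike} = 17.52.
Equilibrium price: P = 99.6 − 35.04 = 64.56.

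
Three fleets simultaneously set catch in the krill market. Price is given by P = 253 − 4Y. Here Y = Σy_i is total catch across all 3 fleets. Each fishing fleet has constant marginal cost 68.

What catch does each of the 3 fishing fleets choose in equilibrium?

11.5625

A representative fishing fleet's profit is π_i = y_i(253 − 4Y) − 68y_i, with Y = y_i + Σ_{j≠i} y_j.
First-order condition: 185 − 8y_i − 4Σ_{j≠i} y_j = 0.
With identical fishing fleets, set every y_j = y: then 185 − 8y − 8y = 0, i.e. y = 185/16 = 11.5625.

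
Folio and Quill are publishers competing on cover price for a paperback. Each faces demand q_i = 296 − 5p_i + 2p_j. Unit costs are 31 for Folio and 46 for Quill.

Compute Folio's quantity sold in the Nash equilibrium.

Folio's profit: π = (p_{Folio} − 31)(296 − 5p_{Folio} + 2p_{Quill}).
∂π/∂p_{Folio} = 451 − 10p_{Folio} + 2p_{Quill} = 0 ⇒ p_{Folio} = 45.1 + 0.2p_{Quill}.
Similarly p_{Quill} = 52.6 + 0.2p_{Folio}.
Substituting the second reaction function into the first: p_{Folio} = 45.1 + 0.2(52.6 + 0.2p_{Folio}), which gives 0.96p_{Folio} = 55.62 ⇒ p_{Folio} = 57.9375.
Then p_{Quill} = 52.6 + 0.2·57.9375 = 64.1875.
q_{Folio} = 296 − 5·57.9375 + 2·64.1875 = 134.6875.

134.6875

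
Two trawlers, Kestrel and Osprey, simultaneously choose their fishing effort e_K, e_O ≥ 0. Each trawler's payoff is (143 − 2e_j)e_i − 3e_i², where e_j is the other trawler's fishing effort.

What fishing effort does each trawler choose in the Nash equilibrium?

Kestrel's payoff is (143 − 2e_O)e_K − 3e_K².
∂π/∂e_K = 143 − 2e_O − 6e_K = 0, so e_K = 143/6 − (1/3)e_O.
By symmetry e_O = e_K; substituting into the reaction function, (4/3)e_K = 143/6 and e_K = 17.875.

17.875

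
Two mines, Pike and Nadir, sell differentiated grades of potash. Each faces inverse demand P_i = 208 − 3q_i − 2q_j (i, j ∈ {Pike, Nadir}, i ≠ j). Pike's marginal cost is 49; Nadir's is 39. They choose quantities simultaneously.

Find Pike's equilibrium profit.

Mine Pike's profit: π = q_{Pike}(208 − 3q_{Pike} − 2q_{Nadir}) − 49q_{Pike}.
∂π/∂q_{Pike} = 159 − 6q_{Pike} − 2q_{Nadir} = 0 ⇒ q_{Pike} = 26.5 − (1/3)q_{Nadir}.
Similarly q_{Nadir} = 169/6 − (1/3)q_{Pike}.
Substituting the second reaction function into the first: q_{Pike} = 26.5 − (1/3)(169/6 − (1/3)q_{Pike}), which gives (8/9)q_{Pike} = 154/9 ⇒ q_{Pike} = 19.25.
Then q_{Nadir} = 169/6 − (1/3)·19.25 = 21.75.
P_{Pike} = 208 − 3·19.25 − 2·21.75 = 106.75.
Profit = (106.75 − 49)·19.25 = 1111.6875.

1111.6875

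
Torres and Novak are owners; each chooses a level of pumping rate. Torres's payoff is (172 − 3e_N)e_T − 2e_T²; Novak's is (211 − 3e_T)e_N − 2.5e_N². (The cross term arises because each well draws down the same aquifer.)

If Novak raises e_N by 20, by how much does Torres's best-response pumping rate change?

Expanding Torres's payoff: 172e_T − 3e_Ne_T − 2e_T².
∂π/∂e_T = 172 − 3e_N − 4e_T = 0, so e_T = 43 − 0.75e_N.
The reaction-function slope is −0.75, so a 20-unit rise in e_N moves e_T by −0.75 × 20 = −15. Torres's best response falls — the actions are strategic substitutes.

-15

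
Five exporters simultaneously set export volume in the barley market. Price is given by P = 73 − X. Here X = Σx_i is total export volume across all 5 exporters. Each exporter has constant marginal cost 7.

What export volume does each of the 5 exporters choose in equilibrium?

11

A representative exporter's profit is π_i = x_i(73 − X) − 7x_i, with X = x_i + Σ_{j≠i} x_j.
First-order condition: 66 − 2x_i − Σ_{j≠i} x_j = 0.
Imposing symmetry (x_j = x for all j) turns Σ_{j≠i} x_j into 4x, so 66 = 6x and x = 11.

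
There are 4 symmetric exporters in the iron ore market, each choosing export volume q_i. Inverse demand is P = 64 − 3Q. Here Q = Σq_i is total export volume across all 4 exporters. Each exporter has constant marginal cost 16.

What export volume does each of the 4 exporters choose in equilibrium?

3.2

A representative exporter's profit is π_i = q_i(64 − 3Q) − 16q_i, with Q = q_i + Σ_{j≠i} q_j.
First-order condition: 48 − 6q_i − 3Σ_{j≠i} q_j = 0.
Imposing symmetry (q_j = q for all j) turns Σ_{j≠i} q_j into 3q, so 48 = 15q and q = 3.2.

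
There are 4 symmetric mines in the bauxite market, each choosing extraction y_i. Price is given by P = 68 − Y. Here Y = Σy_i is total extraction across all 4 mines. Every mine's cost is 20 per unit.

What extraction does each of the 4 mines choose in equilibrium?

A representative mine's profit is π_i = y_i(68 − Y) − 20y_i, with Y = y_i + Σ_{j≠i} y_j.
First-order condition: 48 − 2y_i − Σ_{j≠i} y_j = 0.
With identical mines, set every y_j = y: then 48 − 2y − 3y = 0, i.e. y = 48/5 = 9.6.

9.6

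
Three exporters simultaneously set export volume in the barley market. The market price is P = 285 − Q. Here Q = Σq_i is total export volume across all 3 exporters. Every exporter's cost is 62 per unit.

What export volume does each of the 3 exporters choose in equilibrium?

A representative exporter's profit is π_i = q_i(285 − Q) − 62q_i, with Q = q_i + Σ_{j≠i} q_j.
First-order condition: 223 − 2q_i − Σ_{j≠i} q_j = 0.
In a symmetric equilibrium every exporter chooses the same q, so Σ_{j≠i} q_j = 2q. The condition becomes 223 − 4q = 0, giving q = 223/4 = 55.75.

55.75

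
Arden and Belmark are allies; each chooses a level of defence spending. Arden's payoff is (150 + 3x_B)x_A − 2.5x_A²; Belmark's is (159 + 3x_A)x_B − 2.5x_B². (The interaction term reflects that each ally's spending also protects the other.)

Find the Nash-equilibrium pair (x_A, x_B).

Expanding Arden's payoff: 150x_A + 3x_Bx_A − 2.5x_A².
∂π/∂x_A = 150 + 3x_B − 5x_A = 0, so x_A = 30 + 0.6x_B.
Likewise for Belmark: x_B = 31.8 + 0.6x_A.
Plugging x_B into Arden's best response: x_A = 30 + 0.6(31.8 + 0.6x_A) ⇒ 0.64x_A = 49.08, so x_A = 76.6875.
Then x_B = 31.8 + 0.6·76.6875 = 77.8125.

76.6875, 77.8125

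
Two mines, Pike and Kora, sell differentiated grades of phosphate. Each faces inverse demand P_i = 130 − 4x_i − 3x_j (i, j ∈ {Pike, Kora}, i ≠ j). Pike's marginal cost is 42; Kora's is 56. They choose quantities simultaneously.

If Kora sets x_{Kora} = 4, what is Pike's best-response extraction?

Mine Pike's profit: π = x_{Pike}(130 − 4x_{Pike} − 3x_{Kora}) − 42x_{Pike}.
∂π/∂x_{Pike} = 88 − 8x_{Pike} − 3x_{Kora} = 0 ⇒ x_{Pike} = 11 − 0.375x_{Kora}.
At x_{Kora} = 4: x_{Pike} = 11 − 0.375·4 = 9.5.

9.5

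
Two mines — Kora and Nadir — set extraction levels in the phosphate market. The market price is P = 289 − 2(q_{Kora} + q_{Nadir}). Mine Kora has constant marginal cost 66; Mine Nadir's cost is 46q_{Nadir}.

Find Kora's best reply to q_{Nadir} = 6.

Mine Kora's profit: π = q_{Kora}(289 − 2(q_{Kora} + q_{Nadir})) − 66q_{Kora}.
∂π/∂q_{Kora} = 223 − 4q_{Kora} − 2q_{Nadir} = 0, so q_{Kora} = 55.75 − 0.5q_{Nadir}.
At q_{Nadir} = 6: q_{Kora} = 55.75 − 0.5·6 = 52.75.

52.75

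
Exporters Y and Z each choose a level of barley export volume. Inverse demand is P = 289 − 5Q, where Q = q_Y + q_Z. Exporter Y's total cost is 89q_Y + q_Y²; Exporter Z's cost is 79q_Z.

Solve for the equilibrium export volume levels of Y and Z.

10, 16

Exporter Y's profit: π = q_Y(289 − 5(q_Y + q_Z)) − 89q_Y − q_Y².
∂π/∂q_Y = 200 − 12q_Y − 5q_Z = 0, so q_Y = 50/3 − (5/12)q_Z.
For Z: ∂π/∂q_Z = 210 − 10q_Z − 5q_Y = 0 ⇒ q_Z = 21 − 0.5q_Y.
Solving the two reaction functions simultaneously: (1 − (−5/12)(−0.5))q_Y = 50/3 − (5/12)·21, so (19/24)q_Y = 95/12 and q_Y = 10.
Then q_Z = 21 − 0.5·10 = 16.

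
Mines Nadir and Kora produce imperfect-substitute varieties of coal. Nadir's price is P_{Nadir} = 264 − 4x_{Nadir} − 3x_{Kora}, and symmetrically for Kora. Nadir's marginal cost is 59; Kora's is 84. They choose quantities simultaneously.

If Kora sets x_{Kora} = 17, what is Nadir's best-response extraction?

19.25

Mine Nadir's profit: π = x_{Nadir}(264 − 4x_{Nadir} − 3x_{Kora}) − 59x_{Nadir}.
∂π/∂x_{Nadir} = 205 − 8x_{Nadir} − 3x_{Kora} = 0 ⇒ x_{Nadir} = 25.625 − 0.375x_{Kora}.
At x_{Kora} = 17: x_{Nadir} = 25.625 − 0.375·17 = 19.25.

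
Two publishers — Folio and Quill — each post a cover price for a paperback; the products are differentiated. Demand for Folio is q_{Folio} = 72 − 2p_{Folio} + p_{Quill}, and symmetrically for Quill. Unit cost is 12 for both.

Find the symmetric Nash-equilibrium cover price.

Folio's profit: π = (p_{Folio} − 12)(72 − 2p_{Folio} + p_{Quill}).
∂π/∂p_{Folio} = 96 − 4p_{Folio} + p_{Quill} = 0 ⇒ p_{Folio} = 24 + 0.25p_{Quill}.
By symmetry p_{Quill} = p_{Folio}; substituting into the reaction function, 0.75p_{Folio} = 24 and p_{Folio} = 32.

32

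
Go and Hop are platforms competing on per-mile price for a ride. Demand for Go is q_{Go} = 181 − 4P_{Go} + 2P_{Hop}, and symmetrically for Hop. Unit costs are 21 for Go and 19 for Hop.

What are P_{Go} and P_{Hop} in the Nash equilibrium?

Go's profit: π = (P_{Go} − 21)(181 − 4P_{Go} + 2P_{Hop}).
∂π/∂P_{Go} = 265 − 8P_{Go} + 2P_{Hop} = 0 ⇒ P_{Go} = 33.125 + 0.25P_{Hop}.
Similarly P_{Hop} = 32.125 + 0.25P_{Go}.
Substituting the second reaction function into the first: P_{Go} = 33.125 + 0.25(32.125 + 0.25P_{Go}), which gives 0.9375P_{Go} = 1317/32 ⇒ P_{Go} = 43.9.
Then P_{Hop} = 32.125 + 0.25·43.9 = 43.1.

43.9, 43.1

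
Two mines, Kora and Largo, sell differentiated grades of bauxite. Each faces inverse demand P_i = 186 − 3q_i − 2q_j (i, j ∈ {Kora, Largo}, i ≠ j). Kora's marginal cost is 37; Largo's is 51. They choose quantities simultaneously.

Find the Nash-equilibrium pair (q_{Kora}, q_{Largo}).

Mine Kora's profit: π = q_{Kora}(186 − 3q_{Kora} − 2q_{Largo}) − 37q_{Kora}.
∂π/∂q_{Kora} = 149 − 6q_{Kora} − 2q_{Largo} = 0 ⇒ q_{Kora} = 149/6 − (1/3)q_{Largo}.
Similarly q_{Largo} = 22.5 − (1/3)q_{Kora}.
Solving the two reaction functions simultaneously: (1 − (−1/3)(−1/3))q_{Kora} = 149/6 − (1/3)·22.5, so (8/9)q_{Kora} = 52/3 and q_{Kora} = 19.5.
Then q_{Largo} = 22.5 − (1/3)·19.5 = 16.

19.5, 16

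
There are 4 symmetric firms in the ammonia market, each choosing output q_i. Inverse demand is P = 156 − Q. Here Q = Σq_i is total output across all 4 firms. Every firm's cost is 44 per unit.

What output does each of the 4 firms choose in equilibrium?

A representative firm's profit is π_i = q_i(156 − Q) − 44q_i, with Q = q_i + Σ_{j≠i} q_j.
First-order condition: 112 − 2q_i − Σ_{j≠i} q_j = 0.
With identical firms, set every q_j = q: then 112 − 2q − 3q = 0, i.e. q = 112/5 = 22.4.

22.4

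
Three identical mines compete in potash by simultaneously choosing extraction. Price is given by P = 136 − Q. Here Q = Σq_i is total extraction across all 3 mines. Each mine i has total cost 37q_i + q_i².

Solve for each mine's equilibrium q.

A representative mine's profit is π_i = q_i(136 − Q) − 37q_i − q_i², with Q = q_i + Σ_{j≠i} q_j.
First-order condition: 99 − 4q_i − Σ_{j≠i} q_j = 0.
In a symmetric equilibrium every mine chooses the same q, so Σ_{j≠i} q_j = 2q. The condition becomes 99 − 6q = 0, giving q = 99/6 = 16.5.

16.5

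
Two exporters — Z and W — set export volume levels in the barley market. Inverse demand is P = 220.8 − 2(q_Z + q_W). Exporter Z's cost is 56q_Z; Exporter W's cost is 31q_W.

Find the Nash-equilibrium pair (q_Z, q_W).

Exporter Z's profit: π = q_Z(220.8 − 2(q_Z + q_W)) − 56q_Z.
∂π/∂q_Z = 164.8 − 4q_Z − 2q_W = 0, so q_Z = 41.2 − 0.5q_W.
By the same steps for W: q_W = 47.45 − 0.5q_Z.
Solving the two reaction functions simultaneously: (1 − (−0.5)(−0.5))q_Z = 41.2 − 0.5·47.45, so 0.75q_Z = 17.475 and q_Z = 23.3.
Then q_W = 47.45 − 0.5·23.3 = 35.8.

23.3, 35.8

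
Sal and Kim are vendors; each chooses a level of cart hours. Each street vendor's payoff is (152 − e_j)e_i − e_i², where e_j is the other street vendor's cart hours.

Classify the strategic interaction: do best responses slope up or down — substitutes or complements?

strategic substitutes

Sal's payoff is (152 − e_K)e_S − e_S².
∂π/∂e_S = 152 − e_K − 2e_S = 0, so e_S = 76 − 0.5e_K.
The best-response slope de_S/de_K = −0.5 < 0: the reaction function is downward-sloping, so the choices are strategic substitutes.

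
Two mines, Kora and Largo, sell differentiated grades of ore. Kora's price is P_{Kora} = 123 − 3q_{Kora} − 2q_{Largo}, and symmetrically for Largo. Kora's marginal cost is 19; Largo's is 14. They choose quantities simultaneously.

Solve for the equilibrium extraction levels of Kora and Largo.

12.6875, 13.9375

Mine Kora's profit: π = q_{Kora}(123 − 3q_{Kora} − 2q_{Largo}) − 19q_{Kora}.
∂π/∂q_{Kora} = 104 − 6q_{Kora} − 2q_{Largo} = 0 ⇒ q_{Kora} = 52/3 − (1/3)q_{Largo}.
Similarly q_{Largo} = 109/6 − (1/3)q_{Kora}.
Substituting the second reaction function into the first: q_{Kora} = 52/3 − (1/3)(109/6 − (1/3)q_{Kora}), which gives (8/9)q_{Kora} = 203/18 ⇒ q_{Kora} = 12.6875.
Then q_{Largo} = 109/6 − (1/3)·12.6875 = 13.9375.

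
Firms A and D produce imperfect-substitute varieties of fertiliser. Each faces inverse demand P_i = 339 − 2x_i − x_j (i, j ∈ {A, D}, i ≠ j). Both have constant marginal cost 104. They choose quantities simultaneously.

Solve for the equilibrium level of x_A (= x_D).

47

Firm A's profit: π = x_A(339 − 2x_A − x_D) − 104x_A.
∂π/∂x_A = 235 − 4x_A − x_D = 0 ⇒ x_A = 58.75 − 0.25x_D.
The game is symmetric, so in equilibrium x_D = x_A: the reaction function gives 1.25x_A = 58.75, hence x_A = 47.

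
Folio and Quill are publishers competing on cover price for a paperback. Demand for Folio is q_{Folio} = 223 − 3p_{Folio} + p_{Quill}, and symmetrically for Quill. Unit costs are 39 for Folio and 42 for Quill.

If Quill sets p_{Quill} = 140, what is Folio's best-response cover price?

Folio's profit: π = (p_{Folio} − 39)(223 − 3p_{Folio} + p_{Quill}).
∂π/∂p_{Folio} = 340 − 6p_{Folio} + p_{Quill} = 0 ⇒ p_{Folio} = 170/3 + (1/6)p_{Quill}.
At p_{Quill} = 140: p_{Folio} = 170/3 + (1/6)·140 = 80.

80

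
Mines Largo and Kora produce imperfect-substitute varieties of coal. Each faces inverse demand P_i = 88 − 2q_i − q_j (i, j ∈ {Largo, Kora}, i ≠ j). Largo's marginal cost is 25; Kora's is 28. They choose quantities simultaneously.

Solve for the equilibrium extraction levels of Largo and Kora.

Mine Largo's profit: π = q_{Largo}(88 − 2q_{Largo} − q_{Kora}) − 25q_{Largo}.
∂π/∂q_{Largo} = 63 − 4q_{Largo} − q_{Kora} = 0 ⇒ q_{Largo} = 15.75 − 0.25q_{Kora}.
Similarly q_{Kora} = 15 − 0.25q_{Largo}.
Plugging q_{Kora} into Largo's best response: q_{Largo} = 15.75 − 0.25(15 − 0.25q_{Largo}) ⇒ 0.9375q_{Largo} = 12, so q_{Largo} = 12.8.
Then q_{Kora} = 15 − 0.25·12.8 = 11.8.

12.8, 11.8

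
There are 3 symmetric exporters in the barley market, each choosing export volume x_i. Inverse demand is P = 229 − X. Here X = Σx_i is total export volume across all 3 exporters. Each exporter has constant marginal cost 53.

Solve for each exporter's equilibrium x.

44

A representative exporter's profit is π_i = x_i(229 − X) − 53x_i, with X = x_i + Σ_{j≠i} x_j.
First-order condition: 176 − 2x_i − Σ_{j≠i} x_j = 0.
In a symmetric equilibrium every exporter chooses the same x, so Σ_{j≠i} x_j = 2x. The condition becomes 176 − 4x = 0, giving x = 176/4 = 44.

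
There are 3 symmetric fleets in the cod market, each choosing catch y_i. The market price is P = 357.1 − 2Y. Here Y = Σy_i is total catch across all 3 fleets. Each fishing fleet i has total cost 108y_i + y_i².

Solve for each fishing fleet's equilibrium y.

A representative fishing fleet's profit is π_i = y_i(357.1 − 2Y) − 108y_i − y_i², with Y = y_i + Σ_{j≠i} y_j.
First-order condition: 249.1 − 6y_i − 2Σ_{j≠i} y_j = 0.
In a symmetric equilibrium every fishing fleet chooses the same y, so Σ_{j≠i} y_j = 2y. The condition becomes 249.1 − 10y = 0, giving y = 249.1/10 = 24.91.

24.91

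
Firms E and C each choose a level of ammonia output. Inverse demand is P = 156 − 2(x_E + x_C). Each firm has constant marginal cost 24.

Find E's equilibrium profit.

968

Firm E's profit: π = x_E(156 − 2(x_E + x_C)) − 24x_E.
∂π/∂x_E = 132 − 4x_E − 2x_C = 0, so x_E = 33 − 0.5x_C.
By symmetry x_C = x_E; substituting into the reaction function, 1.5x_E = 33 and x_E = 22.
Price P = 156 − 2·44 = 68.
E's profit: (68 − 24)·22 = 968.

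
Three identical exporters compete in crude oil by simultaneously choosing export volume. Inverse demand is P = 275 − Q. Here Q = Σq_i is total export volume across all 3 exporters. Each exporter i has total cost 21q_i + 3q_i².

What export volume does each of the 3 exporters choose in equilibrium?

25.4

A representative exporter's profit is π_i = q_i(275 − Q) − 21q_i − 3q_i², with Q = q_i + Σ_{j≠i} q_j.
First-order condition: 254 − 8q_i − Σ_{j≠i} q_j = 0.
With identical exporters, set every q_j = q: then 254 − 8q − 2q = 0, i.e. q = 254/10 = 25.4.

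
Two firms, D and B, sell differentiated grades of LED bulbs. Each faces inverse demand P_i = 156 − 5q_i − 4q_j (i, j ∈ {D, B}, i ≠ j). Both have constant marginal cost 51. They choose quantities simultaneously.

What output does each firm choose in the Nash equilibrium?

Firm D's profit: π = q_D(156 − 5q_D − 4q_B) − 51q_D.
∂π/∂q_D = 105 − 10q_D − 4q_B = 0 ⇒ q_D = 10.5 − 0.4q_B.
Setting q_D = q_B in the reaction function: q_D = 10.5 − 0.4q_D, so q_D = 10.5 / 1.4 = 7.5.

7.5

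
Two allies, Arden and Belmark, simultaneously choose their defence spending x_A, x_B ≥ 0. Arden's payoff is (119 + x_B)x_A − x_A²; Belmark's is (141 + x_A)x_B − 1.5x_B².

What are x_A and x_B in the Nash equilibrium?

99.6, 80.2

Expanding Arden's payoff: 119x_A + x_Bx_A − x_A².
∂π/∂x_A = 119 + x_B − 2x_A = 0, so x_A = 59.5 + 0.5x_B.
Likewise for Belmark: x_B = 47 + (1/3)x_A.
Plugging x_B into Arden's best response: x_A = 59.5 + 0.5(47 + (1/3)x_A) ⇒ (5/6)x_A = 83, so x_A = 99.6.
Then x_B = 47 + (1/3)·99.6 = 80.2.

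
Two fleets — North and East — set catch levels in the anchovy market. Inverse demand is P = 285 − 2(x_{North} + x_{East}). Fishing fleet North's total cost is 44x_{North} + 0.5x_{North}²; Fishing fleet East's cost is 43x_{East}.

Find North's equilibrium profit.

2250

Fishing fleet North's profit: π = x_{North}(285 − 2(x_{North} + x_{East})) − 44x_{North} − 0.5x_{North}².
∂π/∂x_{North} = 241 − 5x_{North} − 2x_{East} = 0, so x_{North} = 48.2 − 0.4x_{East}.
For East: ∂π/∂x_{East} = 242 − 4x_{East} − 2x_{North} = 0 ⇒ x_{East} = 60.5 − 0.5x_{North}.
Plugging x_{East} into North's best response: x_{North} = 48.2 − 0.4(60.5 − 0.5x_{North}) ⇒ 0.8x_{North} = 24, so x_{North} = 30.
Then x_{East} = 60.5 − 0.5·30 = 45.5.
Price P = 285 − 2·75.5 = 134.
North's profit: (134 − 44)·30 − 0.5(30)² = 2250.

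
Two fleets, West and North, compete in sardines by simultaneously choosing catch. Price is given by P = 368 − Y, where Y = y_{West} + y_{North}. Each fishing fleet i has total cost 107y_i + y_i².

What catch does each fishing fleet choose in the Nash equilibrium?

52.2

Fishing fleet West's profit: π = y_{West}(368 − (y_{West} + y_{North})) − 107y_{West} − y_{West}².
∂π/∂y_{West} = 261 − 4y_{West} − y_{North} = 0, so y_{West} = 65.25 − 0.25y_{North}.
Setting y_{West} = y_{North} in the reaction function: y_{West} = 65.25 − 0.25y_{West}, so y_{West} = 65.25 / 1.25 = 52.2.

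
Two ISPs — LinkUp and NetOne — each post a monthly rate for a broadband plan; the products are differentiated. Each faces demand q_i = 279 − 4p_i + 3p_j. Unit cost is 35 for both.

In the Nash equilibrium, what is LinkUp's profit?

9525.76

LinkUp's profit: π = (p_{LinkUp} − 35)(279 − 4p_{LinkUp} + 3p_{NetOne}).
∂π/∂p_{LinkUp} = 419 − 8p_{LinkUp} + 3p_{NetOne} = 0 ⇒ p_{LinkUp} = 52.375 + 0.375p_{NetOne}.
Setting p_{LinkUp} = p_{NetOne} in the reaction function: p_{LinkUp} = 52.375 + 0.375p_{LinkUp}, so p_{LinkUp} = 52.375 / 0.625 = 83.8.
q_{LinkUp} = 279 − 4·83.8 + 3·83.8 = 195.2.
Profit = (83.8 − 35)·195.2 = 9525.76.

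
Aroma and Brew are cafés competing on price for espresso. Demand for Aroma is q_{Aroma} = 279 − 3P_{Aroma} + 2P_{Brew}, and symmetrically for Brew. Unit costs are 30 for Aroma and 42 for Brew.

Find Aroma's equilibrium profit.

Aroma's profit: π = (P_{Aroma} − 30)(279 − 3P_{Aroma} + 2P_{Brew}).
∂π/∂P_{Aroma} = 369 − 6P_{Aroma} + 2P_{Brew} = 0 ⇒ P_{Aroma} = 61.5 + (1/3)P_{Brew}.
Similarly P_{Brew} = 67.5 + (1/3)P_{Aroma}.
Solving the two reaction functions simultaneously: (1 − (1/3)(1/3))P_{Aroma} = 61.5 + (1/3)·67.5, so (8/9)P_{Aroma} = 84 and P_{Aroma} = 94.5.
Then P_{Brew} = 67.5 + (1/3)·94.5 = 99.
q_{Aroma} = 279 − 3·94.5 + 2·99 = 193.5.
Profit = (94.5 − 30)·193.5 = 12480.75.

12480.75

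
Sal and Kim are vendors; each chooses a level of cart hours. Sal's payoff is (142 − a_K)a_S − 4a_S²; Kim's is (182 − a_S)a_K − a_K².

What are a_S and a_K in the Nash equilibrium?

Expanding Sal's payoff: 142a_S − a_Ka_S − 4a_S².
∂π/∂a_S = 142 − a_K − 8a_S = 0, so a_S = 17.75 − 0.125a_K.
Likewise for Kim: a_K = 91 − 0.5a_S.
Substituting the second reaction function into the first: a_S = 17.75 − 0.125(91 − 0.5a_S), which gives 0.9375a_S = 6.375 ⇒ a_S = 6.8.
Then a_K = 91 − 0.5·6.8 = 87.6.

6.8, 87.6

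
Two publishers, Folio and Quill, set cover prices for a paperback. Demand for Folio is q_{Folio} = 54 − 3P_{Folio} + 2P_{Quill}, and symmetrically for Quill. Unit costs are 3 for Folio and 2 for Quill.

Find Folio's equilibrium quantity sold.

37.6875

Folio's profit: π = (P_{Folio} − 3)(54 − 3P_{Folio} + 2P_{Quill}).
∂π/∂P_{Folio} = 63 − 6P_{Folio} + 2P_{Quill} = 0 ⇒ P_{Folio} = 10.5 + (1/3)P_{Quill}.
Similarly P_{Quill} = 10 + (1/3)P_{Folio}.
Solving the two reaction functions simultaneously: (1 − (1/3)(1/3))P_{Folio} = 10.5 + (1/3)·10, so (8/9)P_{Folio} = 83/6 and P_{Folio} = 15.5625.
Then P_{Quill} = 10 + (1/3)·15.5625 = 15.1875.
q_{Folio} = 54 − 3·15.5625 + 2·15.1875 = 37.6875.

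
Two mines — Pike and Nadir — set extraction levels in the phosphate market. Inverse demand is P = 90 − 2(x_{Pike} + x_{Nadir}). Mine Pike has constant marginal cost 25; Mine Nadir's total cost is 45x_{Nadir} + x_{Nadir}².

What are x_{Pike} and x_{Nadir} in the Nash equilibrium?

Mine Pike's profit: π = x_{Pike}(90 − 2(x_{Pike} + x_{Nadir})) − 25x_{Pike}.
∂π/∂x_{Pike} = 65 − 4x_{Pike} − 2x_{Nadir} = 0, so x_{Pike} = 16.25 − 0.5x_{Nadir}.
For Nadir: ∂π/∂x_{Nadir} = 45 − 6x_{Nadir} − 2x_{Pike} = 0 ⇒ x_{Nadir} = 7.5 − (1/3)x_{Pike}.
Plugging x_{Nadir} into Pike's best response: x_{Pike} = 16.25 − 0.5(7.5 − (1/3)x_{Pike}) ⇒ (5/6)x_{Pike} = 12.5, so x_{Pike} = 15.
Then x_{Nadir} = 7.5 − (1/3)·15 = 2.5.

15, 2.5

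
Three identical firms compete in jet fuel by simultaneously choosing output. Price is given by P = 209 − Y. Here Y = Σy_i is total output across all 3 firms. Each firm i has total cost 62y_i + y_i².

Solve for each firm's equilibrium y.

A representative firm's profit is π_i = y_i(209 − Y) − 62y_i − y_i², with Y = y_i + Σ_{j≠i} y_j.
First-order condition: 147 − 4y_i − Σ_{j≠i} y_j = 0.
With identical firms, set every y_j = y: then 147 − 4y − 2y = 0, i.e. y = 147/6 = 24.5.

24.5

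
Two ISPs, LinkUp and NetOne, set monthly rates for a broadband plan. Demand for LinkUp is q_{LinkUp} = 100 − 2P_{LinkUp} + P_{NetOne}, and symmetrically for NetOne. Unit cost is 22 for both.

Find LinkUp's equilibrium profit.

1352

LinkUp's profit: π = (P_{LinkUp} − 22)(100 − 2P_{LinkUp} + P_{NetOne}).
∂π/∂P_{LinkUp} = 144 − 4P_{LinkUp} + P_{NetOne} = 0 ⇒ P_{LinkUp} = 36 + 0.25P_{NetOne}.
The game is symmetric, so in equilibrium P_{NetOne} = P_{LinkUp}: the reaction function gives 0.75P_{LinkUp} = 36, hence P_{LinkUp} = 48.
q_{LinkUp} = 100 − 2·48 + 48 = 52.
Profit = (48 − 22)·52 = 1352.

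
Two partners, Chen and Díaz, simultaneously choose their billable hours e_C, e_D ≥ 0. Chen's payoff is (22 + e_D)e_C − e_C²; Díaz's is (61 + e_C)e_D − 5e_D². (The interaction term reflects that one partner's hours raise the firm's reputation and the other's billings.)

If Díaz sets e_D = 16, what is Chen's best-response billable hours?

19

Expanding Chen's payoff: 22e_C + e_De_C − e_C².
∂π/∂e_C = 22 + e_D − 2e_C = 0, so e_C = 11 + 0.5e_D.
At e_D = 16: e_C = 11 + 0.5·16 = 19.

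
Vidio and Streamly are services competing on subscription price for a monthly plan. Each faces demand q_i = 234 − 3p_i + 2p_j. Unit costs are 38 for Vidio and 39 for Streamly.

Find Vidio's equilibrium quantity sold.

147.5625

Vidio's profit: π = (p_{Vidio} − 38)(234 − 3p_{Vidio} + 2p_{Streamly}).
∂π/∂p_{Vidio} = 348 − 6p_{Vidio} + 2p_{Streamly} = 0 ⇒ p_{Vidio} = 58 + (1/3)p_{Streamly}.
Similarly p_{Streamly} = 58.5 + (1/3)p_{Vidio}.
Solving the two reaction functions simultaneously: (1 − (1/3)(1/3))p_{Vidio} = 58 + (1/3)·58.5, so (8/9)p_{Vidio} = 77.5 and p_{Vidio} = 87.1875.
Then p_{Streamly} = 58.5 + (1/3)·87.1875 = 87.5625.
q_{Vidio} = 234 − 3·87.1875 + 2·87.5625 = 147.5625.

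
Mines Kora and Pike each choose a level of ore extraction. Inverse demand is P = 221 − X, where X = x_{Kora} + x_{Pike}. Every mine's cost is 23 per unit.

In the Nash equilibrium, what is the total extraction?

132

Mine Kora's profit: π = x_{Kora}(221 − (x_{Kora} + x_{Pike})) − 23x_{Kora}.
∂π/∂x_{Kora} = 198 − 2x_{Kora} − x_{Pike} = 0, so x_{Kora} = 99 − 0.5x_{Pike}.
Setting x_{Kora} = x_{Pike} in the reaction function: x_{Kora} = 99 − 0.5x_{Kora}, so x_{Kora} = 99 / 1.5 = 66.
Total extraction: 66 + 66 = 132.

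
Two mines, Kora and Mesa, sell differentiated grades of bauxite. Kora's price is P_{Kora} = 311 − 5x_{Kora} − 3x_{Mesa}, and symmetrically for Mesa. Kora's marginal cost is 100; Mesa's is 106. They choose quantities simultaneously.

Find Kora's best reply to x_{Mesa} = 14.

Mine Kora's profit: π = x_{Kora}(311 − 5x_{Kora} − 3x_{Mesa}) − 100x_{Kora}.
∂π/∂x_{Kora} = 211 − 10x_{Kora} − 3x_{Mesa} = 0 ⇒ x_{Kora} = 21.1 − 0.3x_{Mesa}.
At x_{Mesa} = 14: x_{Kora} = 21.1 − 0.3·14 = 16.9.

16.9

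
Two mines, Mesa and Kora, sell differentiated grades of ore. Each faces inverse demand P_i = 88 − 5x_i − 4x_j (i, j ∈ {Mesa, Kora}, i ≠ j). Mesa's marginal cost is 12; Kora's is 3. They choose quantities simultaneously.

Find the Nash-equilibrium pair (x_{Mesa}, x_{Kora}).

5, 6.5

Mine Mesa's profit: π = x_{Mesa}(88 − 5x_{Mesa} − 4x_{Kora}) − 12x_{Mesa}.
∂π/∂x_{Mesa} = 76 − 10x_{Mesa} − 4x_{Kora} = 0 ⇒ x_{Mesa} = 7.6 − 0.4x_{Kora}.
Similarly x_{Kora} = 8.5 − 0.4x_{Mesa}.
Plugging x_{Kora} into Mesa's best response: x_{Mesa} = 7.6 − 0.4(8.5 − 0.4x_{Mesa}) ⇒ 0.84x_{Mesa} = 4.2, so x_{Mesa} = 5.
Then x_{Kora} = 8.5 − 0.4·5 = 6.5.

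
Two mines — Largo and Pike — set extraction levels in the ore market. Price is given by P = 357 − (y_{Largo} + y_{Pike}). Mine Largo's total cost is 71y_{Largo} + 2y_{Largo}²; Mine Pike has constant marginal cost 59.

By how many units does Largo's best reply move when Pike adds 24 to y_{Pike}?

-4

Mine Largo's profit: π = y_{Largo}(357 − (y_{Largo} + y_{Pike})) − 71y_{Largo} − 2y_{Largo}².
∂π/∂y_{Largo} = 286 − 6y_{Largo} − y_{Pike} = 0, so y_{Largo} = 143/3 − (1/6)y_{Pike}.
The reaction-function slope is −1/6, so a 24-unit rise in y_{Pike} moves y_{Largo} by −1/6 × 24 = −4. Largo's best response falls — the actions are strategic substitutes.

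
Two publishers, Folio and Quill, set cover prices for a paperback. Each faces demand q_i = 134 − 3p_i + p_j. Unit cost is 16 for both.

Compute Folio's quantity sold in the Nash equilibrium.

61.2

Folio's profit: π = (p_{Folio} − 16)(134 − 3p_{Folio} + p_{Quill}).
∂π/∂p_{Folio} = 182 − 6p_{Folio} + p_{Quill} = 0 ⇒ p_{Folio} = 91/3 + (1/6)p_{Quill}.
The game is symmetric, so in equilibrium p_{Quill} = p_{Folio}: the reaction function gives (5/6)p_{Folio} = 91/3, hence p_{Folio} = 36.4.
q_{Folio} = 134 − 3·36.4 + 36.4 = 61.2.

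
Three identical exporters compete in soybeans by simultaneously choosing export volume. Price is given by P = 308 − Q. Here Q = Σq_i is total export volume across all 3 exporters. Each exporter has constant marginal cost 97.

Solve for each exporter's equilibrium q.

A representative exporter's profit is π_i = q_i(308 − Q) − 97q_i, with Q = q_i + Σ_{j≠i} q_j.
First-order condition: 211 − 2q_i − Σ_{j≠i} q_j = 0.
Imposing symmetry (q_j = q for all j) turns Σ_{j≠i} q_j into 2q, so 211 = 4q and q = 52.75.

52.75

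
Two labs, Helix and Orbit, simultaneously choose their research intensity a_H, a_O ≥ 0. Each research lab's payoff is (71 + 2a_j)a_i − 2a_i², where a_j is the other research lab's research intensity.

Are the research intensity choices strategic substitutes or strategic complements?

strategic complements

Helix's payoff is (71 + 2a_O)a_H − 2a_H².
∂π/∂a_H = 71 + 2a_O − 4a_H = 0, so a_H = 17.75 + 0.5a_O.
The best-response slope da_H/da_O = 0.5 > 0: the reaction function is upward-sloping, so the choices are strategic complements.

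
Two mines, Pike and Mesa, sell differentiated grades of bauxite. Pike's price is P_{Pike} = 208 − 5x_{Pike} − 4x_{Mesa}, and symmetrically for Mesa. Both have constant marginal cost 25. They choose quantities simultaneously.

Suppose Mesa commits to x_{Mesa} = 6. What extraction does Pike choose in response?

Mine Pike's profit: π = x_{Pike}(208 − 5x_{Pike} − 4x_{Mesa}) − 25x_{Pike}.
∂π/∂x_{Pike} = 183 − 10x_{Pike} − 4x_{Mesa} = 0 ⇒ x_{Pike} = 18.3 − 0.4x_{Mesa}.
At x_{Mesa} = 6: x_{Pike} = 18.3 − 0.4·6 = 15.9.

15.9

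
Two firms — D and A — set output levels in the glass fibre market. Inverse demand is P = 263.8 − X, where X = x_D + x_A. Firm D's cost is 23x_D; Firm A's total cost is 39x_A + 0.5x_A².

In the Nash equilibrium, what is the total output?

141.28

Firm D's profit: π = x_D(263.8 − (x_D + x_A)) − 23x_D.
∂π/∂x_D = 240.8 − 2x_D − x_A = 0, so x_D = 120.4 − 0.5x_A.
For A: ∂π/∂x_A = 224.8 − 3x_A − x_D = 0 ⇒ x_A = 1124/15 − (1/3)x_D.
Solving the two reaction functions simultaneously: (1 − (−0.5)(−1/3))x_D = 120.4 − 0.5·(1124/15), so (5/6)x_D = 1244/15 and x_D = 99.52.
Then x_A = 1124/15 − (1/3)·99.52 = 41.76.
Total output: 99.52 + 41.76 = 141.28.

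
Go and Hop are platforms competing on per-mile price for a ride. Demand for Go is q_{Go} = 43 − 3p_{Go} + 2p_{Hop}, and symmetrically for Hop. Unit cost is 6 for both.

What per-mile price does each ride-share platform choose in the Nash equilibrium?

15.25

Go's profit: π = (p_{Go} − 6)(43 − 3p_{Go} + 2p_{Hop}).
∂π/∂p_{Go} = 61 − 6p_{Go} + 2p_{Hop} = 0 ⇒ p_{Go} = 61/6 + (1/3)p_{Hop}.
By symmetry p_{Hop} = p_{Go}; substituting into the reaction function, (2/3)p_{Go} = 61/6 and p_{Go} = 15.25.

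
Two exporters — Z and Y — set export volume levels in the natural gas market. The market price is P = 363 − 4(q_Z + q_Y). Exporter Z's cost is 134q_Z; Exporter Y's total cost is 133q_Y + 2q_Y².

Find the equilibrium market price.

225.4

Exporter Z's profit: π = q_Z(363 − 4(q_Z + q_Y)) − 134q_Z.
∂π/∂q_Z = 229 − 8q_Z − 4q_Y = 0, so q_Z = 28.625 − 0.5q_Y.
For Y: ∂π/∂q_Y = 230 − 12q_Y − 4q_Z = 0 ⇒ q_Y = 115/6 − (1/3)q_Z.
Substituting the second reaction function into the first: q_Z = 28.625 − 0.5(115/6 − (1/3)q_Z), which gives (5/6)q_Z = 457/24 ⇒ q_Z = 22.85.
Then q_Y = 115/6 − (1/3)·22.85 = 11.55.
Equilibrium price: P = 363 − 4·34.4 = 225.4.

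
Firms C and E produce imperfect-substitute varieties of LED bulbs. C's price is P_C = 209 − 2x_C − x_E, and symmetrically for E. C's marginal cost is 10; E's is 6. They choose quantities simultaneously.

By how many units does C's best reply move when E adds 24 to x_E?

Firm C's profit: π = x_C(209 − 2x_C − x_E) − 10x_C.
∂π/∂x_C = 199 − 4x_C − x_E = 0 ⇒ x_C = 49.75 − 0.25x_E.
The reaction-function slope is −0.25, so a 24-unit rise in x_E moves x_C by −0.25 × 24 = −6. C's best response falls — the actions are strategic substitutes.

-6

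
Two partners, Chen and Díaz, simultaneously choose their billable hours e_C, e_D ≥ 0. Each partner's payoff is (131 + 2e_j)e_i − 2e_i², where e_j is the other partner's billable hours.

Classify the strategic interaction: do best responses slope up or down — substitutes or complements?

Chen's payoff is (131 + 2e_D)e_C − 2e_C².
∂π/∂e_C = 131 + 2e_D − 4e_C = 0, so e_C = 32.75 + 0.5e_D.
The best-response slope de_C/de_D = 0.5 > 0: the reaction function is upward-sloping, so the choices are strategic complements.

strategic complements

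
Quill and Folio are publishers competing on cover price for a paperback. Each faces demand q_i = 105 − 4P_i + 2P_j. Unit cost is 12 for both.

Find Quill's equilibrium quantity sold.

Quill's profit: π = (P_{Quill} − 12)(105 − 4P_{Quill} + 2P_{Folio}).
∂π/∂P_{Quill} = 153 − 8P_{Quill} + 2P_{Folio} = 0 ⇒ P_{Quill} = 19.125 + 0.25P_{Folio}.
Setting P_{Quill} = P_{Folio} in the reaction function: P_{Quill} = 19.125 + 0.25P_{Quill}, so P_{Quill} = 19.125 / 0.75 = 25.5.
q_{Quill} = 105 − 4·25.5 + 2·25.5 = 54.

54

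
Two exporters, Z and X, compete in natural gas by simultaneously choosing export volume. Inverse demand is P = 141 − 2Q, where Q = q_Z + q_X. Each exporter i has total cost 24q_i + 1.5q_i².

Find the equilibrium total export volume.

Exporter Z's profit: π = q_Z(141 − 2(q_Z + q_X)) − 24q_Z − 1.5q_Z².
∂π/∂q_Z = 117 − 7q_Z − 2q_X = 0, so q_Z = 117/7 − (2/7)q_X.
The game is symmetric, so in equilibrium q_X = q_Z: the reaction function gives (9/7)q_Z = 117/7, hence q_Z = 13.
Total export volume: 13 + 13 = 26.

26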